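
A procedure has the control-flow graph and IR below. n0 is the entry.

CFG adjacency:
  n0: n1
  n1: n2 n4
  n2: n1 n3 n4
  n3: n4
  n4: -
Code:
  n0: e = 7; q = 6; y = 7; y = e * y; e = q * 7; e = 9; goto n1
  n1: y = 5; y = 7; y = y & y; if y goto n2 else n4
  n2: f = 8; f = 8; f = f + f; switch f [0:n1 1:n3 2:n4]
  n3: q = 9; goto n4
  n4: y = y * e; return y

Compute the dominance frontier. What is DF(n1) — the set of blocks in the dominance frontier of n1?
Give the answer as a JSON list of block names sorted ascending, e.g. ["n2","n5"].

Answer: ["n1"]

Analysis:
idom tree: n1←n0 n2←n1 n3←n2 n4←n1
Join-block Dom:
  n1: preds {n0,n2}: {n0} ∩ {n0,n1,n2} = {n0}; idom=n0
  n4: preds {n1,n2,n3}: {n0,n1} ∩ {n0,n1,n2} ∩ {n0,n1,n2,n3} = {n0,n1}; idom=n1

DF walk-up:
  n1←n0: walk · to n0
  n1←n2: walk n2→n1 to n0
  n4←n1: walk · to n1
  n4←n2: walk n2 to n1
  n4←n3: walk n3→n2 to n1
  n0: DF=∅
  n1: DF={n1}
  n2: DF={n1,n4}
  n3: DF={n4}
  n4: DF=∅

DF(n1) = ["n1"]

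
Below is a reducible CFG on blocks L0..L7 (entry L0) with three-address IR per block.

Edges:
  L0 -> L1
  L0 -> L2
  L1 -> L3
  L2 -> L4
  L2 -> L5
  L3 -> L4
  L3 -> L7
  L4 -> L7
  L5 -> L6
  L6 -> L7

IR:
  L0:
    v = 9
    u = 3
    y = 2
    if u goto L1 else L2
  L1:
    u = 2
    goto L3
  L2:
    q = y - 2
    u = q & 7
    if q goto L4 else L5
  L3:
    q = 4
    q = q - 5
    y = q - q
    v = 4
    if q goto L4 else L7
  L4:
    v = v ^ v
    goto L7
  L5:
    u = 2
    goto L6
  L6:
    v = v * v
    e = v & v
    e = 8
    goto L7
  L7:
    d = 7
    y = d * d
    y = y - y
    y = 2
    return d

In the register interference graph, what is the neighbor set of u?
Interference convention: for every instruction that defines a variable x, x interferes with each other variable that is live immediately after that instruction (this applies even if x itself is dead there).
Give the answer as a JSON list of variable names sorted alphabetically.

def/use:
  L0: {u,v,y} / ∅
  L1: {u} / ∅
  L2: {q,u} / {y}
  L3: {q,v,y} / ∅
  L4: {v} / {v}
  L5: {u} / ∅
  L6: {e,v} / {v}
  L7: {d,y} / ∅

Live sets:
  L0: in=∅ out={v,y}
  L1: in=∅ out=∅
  L2: in={v,y} out={v}
  L3: in=∅ out={v}
  L4: in={v} out=∅
  L5: in={v} out={v}
  L6: in={v} out=∅
  L7: in=∅ out=∅

Conflict graph:
  d: {y}
  e: ∅
  q: {u,v,y}
  u: {q,v,y}
  v: {q,u,y}
  y: {d,q,u,v}

N(u) = ["q", "v", "y"]

Answer: ["q", "v", "y"]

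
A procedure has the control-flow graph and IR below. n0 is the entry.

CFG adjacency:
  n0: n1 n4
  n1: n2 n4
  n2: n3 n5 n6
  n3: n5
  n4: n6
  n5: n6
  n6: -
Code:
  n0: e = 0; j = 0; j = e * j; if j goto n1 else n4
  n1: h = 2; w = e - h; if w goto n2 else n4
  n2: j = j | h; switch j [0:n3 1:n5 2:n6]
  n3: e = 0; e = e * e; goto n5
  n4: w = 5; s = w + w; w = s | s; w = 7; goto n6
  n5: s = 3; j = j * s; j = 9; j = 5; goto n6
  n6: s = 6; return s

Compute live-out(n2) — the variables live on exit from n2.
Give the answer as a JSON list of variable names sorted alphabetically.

Block summaries:
  n0: {e,j} / ∅
  n1: {h,w} / {e}
  n2: {j} / {h,j}
  n3: {e} / ∅
  n4: {s,w} / ∅
  n5: {j,s} / {j}
  n6: {s} / ∅

Liveness:
  n0 li=∅ lo={e,j}
  n1 li={e,j} lo={h,j}
  n2 li={h,j} lo={j}
  n3 li={j} lo={j}
  n4 li=∅ lo=∅
  n5 li={j} lo=∅
  n6 li=∅ lo=∅

live-out(n2) = ["j"]

Answer: ["j"]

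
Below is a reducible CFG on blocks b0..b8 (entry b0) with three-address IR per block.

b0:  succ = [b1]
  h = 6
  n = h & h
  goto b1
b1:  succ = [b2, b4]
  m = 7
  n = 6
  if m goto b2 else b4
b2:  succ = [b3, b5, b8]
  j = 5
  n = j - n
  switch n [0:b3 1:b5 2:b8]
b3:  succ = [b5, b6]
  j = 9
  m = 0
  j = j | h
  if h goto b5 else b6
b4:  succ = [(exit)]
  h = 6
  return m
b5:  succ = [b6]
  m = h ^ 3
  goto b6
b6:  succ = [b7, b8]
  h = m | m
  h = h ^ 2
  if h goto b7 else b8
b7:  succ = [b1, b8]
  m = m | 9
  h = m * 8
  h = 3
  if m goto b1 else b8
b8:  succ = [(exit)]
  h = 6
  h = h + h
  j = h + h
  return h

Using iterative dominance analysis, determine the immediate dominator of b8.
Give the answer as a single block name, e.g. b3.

idom tree: b1←b0 b2←b1 b3←b2 b4←b1 b5←b2 b6←b2 b7←b6 b8←b2
Dom∩ at merges:
  b1: preds {b0,b7}: {b0} ∩ {b0,b1,b2,b6,b7} = {b0}; idom=b0
  b5: preds {b2,b3}: {b0,b1,b2} ∩ {b0,b1,b2,b3} = {b0,b1,b2}; idom=b2
  b6: preds {b3,b5}: {b0,b1,b2,b3} ∩ {b0,b1,b2,b5} = {b0,b1,b2}; idom=b2
  b8: preds {b2,b6,b7}: {b0,b1,b2} ∩ {b0,b1,b2,b6} ∩ {b0,b1,b2,b6,b7} = {b0,b1,b2}; idom=b2

idom(b8) = b2

Answer: b2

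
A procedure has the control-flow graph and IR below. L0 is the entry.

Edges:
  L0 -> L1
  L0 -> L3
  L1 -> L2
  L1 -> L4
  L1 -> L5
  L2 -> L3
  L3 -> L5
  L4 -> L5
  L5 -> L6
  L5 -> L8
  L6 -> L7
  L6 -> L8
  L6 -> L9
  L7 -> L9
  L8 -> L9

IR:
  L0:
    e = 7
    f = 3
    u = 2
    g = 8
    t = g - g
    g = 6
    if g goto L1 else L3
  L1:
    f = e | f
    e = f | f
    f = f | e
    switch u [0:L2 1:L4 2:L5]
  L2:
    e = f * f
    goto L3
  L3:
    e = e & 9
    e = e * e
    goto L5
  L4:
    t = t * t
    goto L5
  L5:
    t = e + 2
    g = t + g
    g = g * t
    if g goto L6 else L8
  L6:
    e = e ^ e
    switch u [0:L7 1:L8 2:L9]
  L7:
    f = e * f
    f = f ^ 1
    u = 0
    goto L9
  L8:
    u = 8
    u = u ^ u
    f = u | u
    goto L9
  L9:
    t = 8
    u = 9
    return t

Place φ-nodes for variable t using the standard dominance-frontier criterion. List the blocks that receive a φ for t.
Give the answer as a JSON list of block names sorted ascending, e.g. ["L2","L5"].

idom tree: L1←L0 L2←L1 L3←L0 L4←L1 L5←L0 L6←L5 L7←L6 L8←L5 L9←L5
Dom at joins:
  L3: preds {L0,L2}: {L0} ∩ {L0,L1,L2} = {L0}; idom=L0
  L5: preds {L1,L3,L4}: {L0,L1} ∩ {L0,L3} ∩ {L0,L1,L4} = {L0}; idom=L0
  L8: preds {L5,L6}: {L0,L5} ∩ {L0,L5,L6} = {L0,L5}; idom=L5
  L9: preds {L6,L7,L8}: {L0,L5,L6} ∩ {L0,L5,L6,L7} ∩ {L0,L5,L8} = {L0,L5}; idom=L5

DF derivation:
  L3←L0: walk · to L0
  L3←L2: walk L2→L1 to L0
  L5←L1: walk L1 to L0
  L5←L3: walk L3 to L0
  L5←L4: walk L4→L1 to L0
  L8←L5: walk · to L5
  L8←L6: walk L6 to L5
  L9←L6: walk L6 to L5
  L9←L7: walk L7→L6 to L5
  L9←L8: walk L8 to L5
  DF(L0)=∅
  DF(L1)={L3,L5}
  DF(L2)={L3}
  DF(L3)={L5}
  DF(L4)={L5}
  DF(L5)=∅
  DF(L6)={L8,L9}
  DF(L7)={L9}
  DF(L8)={L9}
  DF(L9)=∅

φ for t: defs {L0,L4,L5,L9}
  DF⁺ = {L5}

Answer: ["L5"]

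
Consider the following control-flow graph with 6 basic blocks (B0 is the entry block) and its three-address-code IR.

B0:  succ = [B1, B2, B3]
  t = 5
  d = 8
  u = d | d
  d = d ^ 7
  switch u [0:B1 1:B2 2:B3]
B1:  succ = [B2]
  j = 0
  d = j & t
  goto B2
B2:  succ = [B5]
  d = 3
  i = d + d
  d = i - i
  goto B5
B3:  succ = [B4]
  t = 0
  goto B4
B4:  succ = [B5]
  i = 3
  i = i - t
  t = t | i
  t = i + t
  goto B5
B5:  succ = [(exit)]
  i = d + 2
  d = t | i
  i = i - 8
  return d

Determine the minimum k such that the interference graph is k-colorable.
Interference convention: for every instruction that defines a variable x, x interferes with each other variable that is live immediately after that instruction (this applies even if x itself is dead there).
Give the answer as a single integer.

Block summaries:
  B0: def={d,t,u} ue=∅
  B1: def={d,j} ue={t}
  B2: def={d,i} ue=∅
  B3: def={t} ue=∅
  B4: def={i,t} ue={t}
  B5: def={d,i} ue={d,t}

Live sets:
  B0: in=∅ out={d,t}
  B1: in={t} out={t}
  B2: in={t} out={d,t}
  B3: in={d} out={d,t}
  B4: in={d,t} out={d,t}
  B5: in={d,t} out=∅

Interfere edges:
  d↔{i,t,u}
  i↔{d,t}
  j↔{t}
  t↔{d,i,j,u}
  u↔{d,t}

Colouring:
  lower bound: {d,i,t} mutually conflict ⇒ χ ≥ 3
  assign d→r1 i→r2 j→r1 t→r0 u→r2 — no edge inside a register ⇒ χ ≤ 3
  χ = 3

Answer: 3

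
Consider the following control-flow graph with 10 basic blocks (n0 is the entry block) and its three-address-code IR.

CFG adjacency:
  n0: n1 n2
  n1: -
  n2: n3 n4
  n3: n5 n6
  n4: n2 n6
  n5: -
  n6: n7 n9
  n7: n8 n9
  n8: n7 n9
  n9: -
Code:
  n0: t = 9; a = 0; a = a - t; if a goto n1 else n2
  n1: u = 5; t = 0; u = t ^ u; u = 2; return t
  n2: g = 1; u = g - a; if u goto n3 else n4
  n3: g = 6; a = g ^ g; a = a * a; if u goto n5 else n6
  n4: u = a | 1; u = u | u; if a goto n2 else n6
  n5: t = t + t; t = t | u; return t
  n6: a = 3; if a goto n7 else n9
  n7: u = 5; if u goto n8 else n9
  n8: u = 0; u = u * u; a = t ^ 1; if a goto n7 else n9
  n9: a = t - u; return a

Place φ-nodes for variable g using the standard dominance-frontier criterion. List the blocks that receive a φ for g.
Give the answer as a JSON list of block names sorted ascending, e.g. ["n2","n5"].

idom tree: n1←n0 n2←n0 n3←n2 n4←n2 n5←n3 n6←n2 n7←n6 n8←n7 n9←n6
Dom∩ at merges:
  n2: preds {n0,n4}: {n0} ∩ {n0,n2,n4} = {n0}; idom=n0
  n6: preds {n3,n4}: {n0,n2,n3} ∩ {n0,n2,n4} = {n0,n2}; idom=n2
  n7: preds {n6,n8}: {n0,n2,n6} ∩ {n0,n2,n6,n7,n8} = {n0,n2,n6}; idom=n6
  n9: preds {n6,n7,n8}: {n0,n2,n6} ∩ {n0,n2,n6,n7} ∩ {n0,n2,n6,n7,n8} = {n0,n2,n6}; idom=n6

Frontier:
  join n2 pred n0: · stop@n0
  join n2 pred n4: n4→n2 stop@n0
  join n6 pred n3: n3 stop@n2
  join n6 pred n4: n4 stop@n2
  join n7 pred n6: · stop@n6
  join n7 pred n8: n8→n7 stop@n6
  join n9 pred n6: · stop@n6
  join n9 pred n7: n7 stop@n6
  join n9 pred n8: n8→n7 stop@n6
  n0 → ∅
  n1 → ∅
  n2 → {n2}
  n3 → {n6}
  n4 → {n2,n6}
  n5 → ∅
  n6 → ∅
  n7 → {n7,n9}
  n8 → {n7,n9}
  n9 → ∅

φ for g: defs {n2,n3}
  DF⁺ = {n2,n6}

Answer: ["n2", "n6"]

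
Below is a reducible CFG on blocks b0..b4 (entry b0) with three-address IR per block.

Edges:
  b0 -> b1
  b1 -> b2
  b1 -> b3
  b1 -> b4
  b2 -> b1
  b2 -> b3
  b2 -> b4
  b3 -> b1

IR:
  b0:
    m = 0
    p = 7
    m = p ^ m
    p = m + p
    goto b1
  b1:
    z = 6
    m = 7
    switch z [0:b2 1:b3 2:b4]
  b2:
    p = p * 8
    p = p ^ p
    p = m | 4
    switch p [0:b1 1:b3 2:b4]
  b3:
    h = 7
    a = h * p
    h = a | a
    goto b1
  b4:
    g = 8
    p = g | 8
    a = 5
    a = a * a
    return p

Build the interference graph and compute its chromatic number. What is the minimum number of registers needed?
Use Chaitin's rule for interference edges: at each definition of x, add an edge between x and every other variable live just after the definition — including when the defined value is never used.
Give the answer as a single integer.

Per-block:
  b0 def {m,p} use ∅
  b1 def {m,z} use ∅
  b2 def {p} use {m,p}
  b3 def {a,h} use {p}
  b4 def {a,g,p} use ∅

Backward fixpoint:
  live b0: ∅→{p}
  live b1: {p}→{m,p}
  live b2: {m,p}→{p}
  live b3: {p}→{p}
  live b4: ∅→∅

Interfere edges:
  a — {p}
  g — ∅
  h — {p}
  m — {p,z}
  p — {a,h,m,z}
  z — {m,p}

Registers:
  {m,p,z} pairwise interfere (3-clique) ⇒ χ ≥ 3
  assign a→c1 g→c0 h→c1 m→c1 p→c0 z→c2 — no edge inside a register ⇒ χ ≤ 3
  χ = 3

Answer: 3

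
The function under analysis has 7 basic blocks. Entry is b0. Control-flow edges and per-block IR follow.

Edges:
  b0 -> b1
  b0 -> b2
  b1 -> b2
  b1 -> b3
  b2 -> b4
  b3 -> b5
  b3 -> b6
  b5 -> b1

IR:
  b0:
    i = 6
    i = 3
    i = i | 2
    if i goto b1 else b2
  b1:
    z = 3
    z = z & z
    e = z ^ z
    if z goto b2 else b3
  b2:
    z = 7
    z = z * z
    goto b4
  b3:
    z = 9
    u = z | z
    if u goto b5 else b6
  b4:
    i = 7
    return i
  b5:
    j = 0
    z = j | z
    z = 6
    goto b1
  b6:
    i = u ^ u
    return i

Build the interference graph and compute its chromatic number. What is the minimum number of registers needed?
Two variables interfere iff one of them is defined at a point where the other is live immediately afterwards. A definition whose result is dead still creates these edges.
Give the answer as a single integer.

Block summaries:
  b0: {i} / ∅
  b1: {e,z} / ∅
  b2: {z} / ∅
  b3: {u,z} / ∅
  b4: {i} / ∅
  b5: {j,z} / {z}
  b6: {i} / {u}

Backward fixpoint:
  b0: in=∅ out=∅
  b1: in=∅ out=∅
  b2: in=∅ out=∅
  b3: in=∅ out={u,z}
  b4: in=∅ out=∅
  b5: in={z} out=∅
  b6: in={u} out=∅

Interference:
  e: {z}
  i: ∅
  j: {z}
  u: {z}
  z: {e,j,u}

Registers:
  {e,z} pairwise interfere (2-clique) ⇒ χ ≥ 2
  assign e→r1 i→r0 j→r1 u→r1 z→r0 — no edge inside a register ⇒ χ ≤ 2
  χ = 2

Answer: 2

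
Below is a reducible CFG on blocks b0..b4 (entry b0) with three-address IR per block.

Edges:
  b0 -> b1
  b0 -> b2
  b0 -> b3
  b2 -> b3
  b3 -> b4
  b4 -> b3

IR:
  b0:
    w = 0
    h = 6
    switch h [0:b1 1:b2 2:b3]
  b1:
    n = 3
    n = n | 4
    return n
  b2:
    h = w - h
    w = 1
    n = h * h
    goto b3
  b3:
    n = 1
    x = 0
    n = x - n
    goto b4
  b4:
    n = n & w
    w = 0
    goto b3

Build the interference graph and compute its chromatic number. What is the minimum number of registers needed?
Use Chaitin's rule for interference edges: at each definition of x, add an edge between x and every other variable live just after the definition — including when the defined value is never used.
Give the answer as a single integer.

Per-block:
  b0: {h,w} / ∅
  b1: {n} / ∅
  b2: {h,n,w} / {h,w}
  b3: {n,x} / ∅
  b4: {n,w} / {n,w}

Backward fixpoint:
  b0 li=∅ lo={h,w}
  b1 li=∅ lo=∅
  b2 li={h,w} lo={w}
  b3 li={w} lo={n,w}
  b4 li={n,w} lo={w}

Interfere edges:
  h: {w}
  n: {w,x}
  w: {h,n,x}
  x: {n,w}

Registers:
  lower bound: {n,w,x} mutually conflict ⇒ χ ≥ 3
  assign h→r1 n→r1 w→r0 x→r2 — no edge inside a register ⇒ χ ≤ 3
  χ = 3

Answer: 3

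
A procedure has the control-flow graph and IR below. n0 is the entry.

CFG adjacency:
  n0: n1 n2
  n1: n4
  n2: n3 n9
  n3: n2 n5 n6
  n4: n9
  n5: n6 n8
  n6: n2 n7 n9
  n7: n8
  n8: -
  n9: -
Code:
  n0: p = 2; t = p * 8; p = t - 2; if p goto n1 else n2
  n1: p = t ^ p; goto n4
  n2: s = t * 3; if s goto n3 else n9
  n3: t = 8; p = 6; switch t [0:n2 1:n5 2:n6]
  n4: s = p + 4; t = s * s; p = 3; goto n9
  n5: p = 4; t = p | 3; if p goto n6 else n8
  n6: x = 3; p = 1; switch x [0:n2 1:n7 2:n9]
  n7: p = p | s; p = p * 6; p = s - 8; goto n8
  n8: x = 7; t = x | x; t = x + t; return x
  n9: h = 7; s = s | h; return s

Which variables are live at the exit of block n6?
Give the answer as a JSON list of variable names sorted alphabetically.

Per-block:
  n0: {p,t} / ∅
  n1: {p} / {p,t}
  n2: {s} / {t}
  n3: {p,t} / ∅
  n4: {p,s,t} / {p}
  n5: {p,t} / ∅
  n6: {p,x} / ∅
  n7: {p} / {p,s}
  n8: {t,x} / ∅
  n9: {h,s} / {s}

Backward fixpoint:
  n0: in=∅ out={p,t}
  n1: in={p,t} out={p}
  n2: in={t} out={s}
  n3: in={s} out={s,t}
  n4: in={p} out={s}
  n5: in={s} out={s,t}
  n6: in={s,t} out={p,s,t}
  n7: in={p,s} out=∅
  n8: in=∅ out=∅
  n9: in={s} out=∅

live-out(n6) = ["p", "s", "t"]

Answer: ["p", "s", "t"]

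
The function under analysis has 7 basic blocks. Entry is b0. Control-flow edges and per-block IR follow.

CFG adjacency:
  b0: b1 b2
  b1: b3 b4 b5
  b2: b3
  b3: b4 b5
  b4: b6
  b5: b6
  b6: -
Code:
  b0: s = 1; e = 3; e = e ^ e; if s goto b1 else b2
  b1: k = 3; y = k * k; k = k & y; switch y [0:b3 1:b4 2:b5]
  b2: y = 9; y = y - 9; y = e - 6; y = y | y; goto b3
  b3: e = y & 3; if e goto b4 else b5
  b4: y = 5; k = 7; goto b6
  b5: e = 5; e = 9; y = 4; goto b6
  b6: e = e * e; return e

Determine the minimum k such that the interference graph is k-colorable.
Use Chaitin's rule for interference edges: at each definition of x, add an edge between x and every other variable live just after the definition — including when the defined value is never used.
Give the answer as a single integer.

def/use:
  b0: def={e,s} ue=∅
  b1: def={k,y} ue=∅
  b2: def={y} ue={e}
  b3: def={e} ue={y}
  b4: def={k,y} ue=∅
  b5: def={e,y} ue=∅
  b6: def={e} ue={e}

Backward fixpoint:
  live b0: ∅→{e}
  live b1: {e}→{e,y}
  live b2: {e}→{y}
  live b3: {y}→{e}
  live b4: {e}→{e}
  live b5: ∅→{e}
  live b6: {e}→∅

Interference:
  e↔{k,s,y}
  k↔{e,y}
  s↔{e}
  y↔{e,k}

Chromatic number:
  clique {e,k,y} ⇒ need ≥ 3
  3-colouring: r0={e}  r1={k,s}  r2={y}
  χ = 3

Answer: 3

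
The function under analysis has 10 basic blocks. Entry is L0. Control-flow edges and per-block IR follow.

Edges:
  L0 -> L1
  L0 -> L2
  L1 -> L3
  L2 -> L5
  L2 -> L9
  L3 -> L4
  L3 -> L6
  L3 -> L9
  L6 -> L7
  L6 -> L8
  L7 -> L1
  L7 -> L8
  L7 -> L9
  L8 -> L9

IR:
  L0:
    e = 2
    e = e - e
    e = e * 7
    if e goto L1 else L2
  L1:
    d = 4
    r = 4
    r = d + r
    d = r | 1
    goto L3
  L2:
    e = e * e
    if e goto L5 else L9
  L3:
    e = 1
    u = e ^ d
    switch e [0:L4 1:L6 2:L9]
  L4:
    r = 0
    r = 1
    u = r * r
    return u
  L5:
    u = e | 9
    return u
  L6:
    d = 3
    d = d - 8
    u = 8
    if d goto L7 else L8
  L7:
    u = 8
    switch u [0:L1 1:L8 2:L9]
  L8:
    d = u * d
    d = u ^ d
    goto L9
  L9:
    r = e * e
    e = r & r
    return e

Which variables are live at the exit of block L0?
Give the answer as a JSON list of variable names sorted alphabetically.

Answer: ["e"]

Derivation:
Block summaries:
  L0 def {e} use ∅
  L1 def {d,r} use ∅
  L2 def {e} use {e}
  L3 def {e,u} use {d}
  L4 def {r,u} use ∅
  L5 def {u} use {e}
  L6 def {d,u} use ∅
  L7 def {u} use ∅
  L8 def {d} use {d,u}
  L9 def {e,r} use {e}

Liveness:
  live L0: ∅→{e}
  live L1: ∅→{d}
  live L2: {e}→{e}
  live L3: {d}→{e}
  live L4: ∅→∅
  live L5: {e}→∅
  live L6: {e}→{d,e,u}
  live L7: {d,e}→{d,e,u}
  live L8: {d,e,u}→{e}
  live L9: {e}→∅

live-out(L0) = ["e"]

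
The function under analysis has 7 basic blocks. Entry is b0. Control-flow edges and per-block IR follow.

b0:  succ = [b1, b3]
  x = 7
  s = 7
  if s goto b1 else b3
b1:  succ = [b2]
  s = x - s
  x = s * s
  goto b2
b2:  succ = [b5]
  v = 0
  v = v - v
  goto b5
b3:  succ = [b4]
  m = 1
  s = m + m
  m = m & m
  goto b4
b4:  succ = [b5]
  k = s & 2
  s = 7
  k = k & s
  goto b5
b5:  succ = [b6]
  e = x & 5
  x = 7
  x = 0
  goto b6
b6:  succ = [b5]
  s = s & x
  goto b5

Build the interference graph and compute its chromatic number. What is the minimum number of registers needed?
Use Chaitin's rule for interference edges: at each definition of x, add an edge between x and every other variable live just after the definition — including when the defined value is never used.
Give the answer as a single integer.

Answer: 3

Analysis:
Per-block:
  b0: def={s,x} ue=∅
  b1: def={s,x} ue={s,x}
  b2: def={v} ue=∅
  b3: def={m,s} ue=∅
  b4: def={k,s} ue={s}
  b5: def={e,x} ue={x}
  b6: def={s} ue={s,x}

Backward fixpoint:
  b0 li=∅ lo={s,x}
  b1 li={s,x} lo={s,x}
  b2 li={s,x} lo={s,x}
  b3 li={x} lo={s,x}
  b4 li={s,x} lo={s,x}
  b5 li={s,x} lo={s,x}
  b6 li={s,x} lo={s,x}

Conflict graph:
  e — {s}
  k — {s,x}
  m — {s,x}
  s — {e,k,m,v,x}
  v — {s,x}
  x — {k,m,s,v}

Colouring:
  lower bound: {k,s,x} mutually conflict ⇒ χ ≥ 3
  3-colouring: c0={s}  c1={e,x}  c2={k,m,v}
  χ = 3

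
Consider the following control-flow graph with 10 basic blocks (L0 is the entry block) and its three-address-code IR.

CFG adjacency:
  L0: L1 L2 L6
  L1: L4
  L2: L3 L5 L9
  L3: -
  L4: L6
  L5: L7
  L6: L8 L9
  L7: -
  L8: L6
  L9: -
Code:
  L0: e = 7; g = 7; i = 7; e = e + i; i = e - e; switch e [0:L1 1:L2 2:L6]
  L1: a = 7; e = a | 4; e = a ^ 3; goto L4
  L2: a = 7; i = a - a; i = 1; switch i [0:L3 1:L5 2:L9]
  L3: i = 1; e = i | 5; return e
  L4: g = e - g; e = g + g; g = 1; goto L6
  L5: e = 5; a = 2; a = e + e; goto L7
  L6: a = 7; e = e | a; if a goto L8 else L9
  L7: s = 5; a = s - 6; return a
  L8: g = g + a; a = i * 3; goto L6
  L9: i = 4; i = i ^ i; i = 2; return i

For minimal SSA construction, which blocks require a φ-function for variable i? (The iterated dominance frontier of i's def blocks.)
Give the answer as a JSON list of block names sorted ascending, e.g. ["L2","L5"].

idom tree: L1←L0 L2←L0 L3←L2 L4←L1 L5←L2 L6←L0 L7←L5 L8←L6 L9←L0
Join-block Dom:
  L6: preds {L0,L4,L8}: {L0} ∩ {L0,L1,L4} ∩ {L0,L6,L8} = {L0}; idom=L0
  L9: preds {L2,L6}: {L0,L2} ∩ {L0,L6} = {L0}; idom=L0

Frontier:
  join L6 pred L0: · stop@L0
  join L6 pred L4: L4→L1 stop@L0
  join L6 pred L8: L8→L6 stop@L0
  join L9 pred L2: L2 stop@L0
  join L9 pred L6: L6 stop@L0
  L0: DF=∅
  L1: DF={L6}
  L2: DF={L9}
  L3: DF=∅
  L4: DF={L6}
  L5: DF=∅
  L6: DF={L6,L9}
  L7: DF=∅
  L8: DF={L6}
  L9: DF=∅

φ for i: defs {L0,L2,L3,L9}
  DF⁺ = {L9}

Answer: ["L9"]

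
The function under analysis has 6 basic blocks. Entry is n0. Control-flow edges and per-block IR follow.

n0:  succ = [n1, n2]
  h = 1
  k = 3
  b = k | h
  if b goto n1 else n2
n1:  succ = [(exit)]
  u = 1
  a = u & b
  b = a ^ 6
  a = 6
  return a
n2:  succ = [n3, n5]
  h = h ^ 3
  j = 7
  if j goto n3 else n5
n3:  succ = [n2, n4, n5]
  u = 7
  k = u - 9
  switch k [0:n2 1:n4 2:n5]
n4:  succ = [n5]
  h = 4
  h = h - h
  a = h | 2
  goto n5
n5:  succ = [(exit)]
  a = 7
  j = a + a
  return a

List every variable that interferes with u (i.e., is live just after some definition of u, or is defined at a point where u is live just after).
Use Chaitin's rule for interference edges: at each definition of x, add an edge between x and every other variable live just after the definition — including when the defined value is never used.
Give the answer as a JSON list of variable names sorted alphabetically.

def/use:
  n0: def={b,h,k} ue=∅
  n1: def={a,b,u} ue={b}
  n2: def={h,j} ue={h}
  n3: def={k,u} ue=∅
  n4: def={a,h} ue=∅
  n5: def={a,j} ue=∅

Live sets:
  n0: in=∅ out={b,h}
  n1: in={b} out=∅
  n2: in={h} out={h}
  n3: in={h} out={h}
  n4: in=∅ out=∅
  n5: in=∅ out=∅

Interfere edges:
  a↔{j}
  b↔{h,u}
  h↔{b,j,k,u}
  j↔{a,h}
  k↔{h}
  u↔{b,h}

N(u) = ["b", "h"]

Answer: ["b", "h"]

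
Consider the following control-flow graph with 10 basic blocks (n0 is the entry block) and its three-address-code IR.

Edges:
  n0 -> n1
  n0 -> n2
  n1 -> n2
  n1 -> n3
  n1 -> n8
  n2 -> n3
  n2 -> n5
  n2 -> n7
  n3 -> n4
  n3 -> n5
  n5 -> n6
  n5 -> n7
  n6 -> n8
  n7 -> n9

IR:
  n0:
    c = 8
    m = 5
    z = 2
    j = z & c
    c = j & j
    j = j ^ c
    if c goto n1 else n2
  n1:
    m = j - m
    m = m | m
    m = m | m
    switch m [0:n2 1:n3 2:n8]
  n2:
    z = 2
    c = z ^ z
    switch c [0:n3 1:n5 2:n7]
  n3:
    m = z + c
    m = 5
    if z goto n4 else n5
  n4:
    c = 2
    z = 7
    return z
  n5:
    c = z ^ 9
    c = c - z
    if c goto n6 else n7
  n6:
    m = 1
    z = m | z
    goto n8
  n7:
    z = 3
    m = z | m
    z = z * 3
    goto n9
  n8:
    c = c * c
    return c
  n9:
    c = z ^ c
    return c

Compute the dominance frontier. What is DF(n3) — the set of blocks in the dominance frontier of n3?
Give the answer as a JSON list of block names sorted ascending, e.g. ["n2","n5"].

idom tree: n1←n0 n2←n0 n3←n0 n4←n3 n5←n0 n6←n5 n7←n0 n8←n0 n9←n7
Join-block Dom:
  n2: preds {n0,n1}: {n0} ∩ {n0,n1} = {n0}; idom=n0
  n3: preds {n1,n2}: {n0,n1} ∩ {n0,n2} = {n0}; idom=n0
  n5: preds {n2,n3}: {n0,n2} ∩ {n0,n3} = {n0}; idom=n0
  n7: preds {n2,n5}: {n0,n2} ∩ {n0,n5} = {n0}; idom=n0
  n8: preds {n1,n6}: {n0,n1} ∩ {n0,n5,n6} = {n0}; idom=n0

DF derivation:
  join n2 pred n0: · stop@n0
  join n2 pred n1: n1 stop@n0
  join n3 pred n1: n1 stop@n0
  join n3 pred n2: n2 stop@n0
  join n5 pred n2: n2 stop@n0
  join n5 pred n3: n3 stop@n0
  join n7 pred n2: n2 stop@n0
  join n7 pred n5: n5 stop@n0
  join n8 pred n1: n1 stop@n0
  join n8 pred n6: n6→n5 stop@n0
  DF(n0)=∅
  DF(n1)={n2,n3,n8}
  DF(n2)={n3,n5,n7}
  DF(n3)={n5}
  DF(n4)=∅
  DF(n5)={n7,n8}
  DF(n6)={n8}
  DF(n7)=∅
  DF(n8)=∅
  DF(n9)=∅

DF(n3) = ["n5"]

Answer: ["n5"]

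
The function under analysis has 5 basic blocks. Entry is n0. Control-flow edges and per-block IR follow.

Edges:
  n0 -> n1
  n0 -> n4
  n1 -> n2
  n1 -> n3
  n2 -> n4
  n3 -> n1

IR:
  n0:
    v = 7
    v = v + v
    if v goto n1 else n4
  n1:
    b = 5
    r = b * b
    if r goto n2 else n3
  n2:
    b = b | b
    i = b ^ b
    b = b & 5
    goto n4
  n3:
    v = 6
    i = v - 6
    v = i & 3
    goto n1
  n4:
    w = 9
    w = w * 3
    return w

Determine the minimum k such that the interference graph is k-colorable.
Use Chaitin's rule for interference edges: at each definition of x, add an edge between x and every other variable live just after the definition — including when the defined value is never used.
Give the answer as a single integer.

Answer: 2

Working:
Block summaries:
  n0: {v} / ∅
  n1: {b,r} / ∅
  n2: {b,i} / {b}
  n3: {i,v} / ∅
  n4: {w} / ∅

Backward fixpoint:
  live n0: ∅→∅
  live n1: ∅→{b}
  live n2: {b}→∅
  live n3: ∅→∅
  live n4: ∅→∅

Interference:
  b: {i,r}
  i: {b}
  r: {b}
  v: ∅
  w: ∅

Chromatic number:
  {b,i} pairwise interfere (2-clique) ⇒ χ ≥ 2
  2-colouring: c0={b,v,w}  c1={i,r}
  χ = 2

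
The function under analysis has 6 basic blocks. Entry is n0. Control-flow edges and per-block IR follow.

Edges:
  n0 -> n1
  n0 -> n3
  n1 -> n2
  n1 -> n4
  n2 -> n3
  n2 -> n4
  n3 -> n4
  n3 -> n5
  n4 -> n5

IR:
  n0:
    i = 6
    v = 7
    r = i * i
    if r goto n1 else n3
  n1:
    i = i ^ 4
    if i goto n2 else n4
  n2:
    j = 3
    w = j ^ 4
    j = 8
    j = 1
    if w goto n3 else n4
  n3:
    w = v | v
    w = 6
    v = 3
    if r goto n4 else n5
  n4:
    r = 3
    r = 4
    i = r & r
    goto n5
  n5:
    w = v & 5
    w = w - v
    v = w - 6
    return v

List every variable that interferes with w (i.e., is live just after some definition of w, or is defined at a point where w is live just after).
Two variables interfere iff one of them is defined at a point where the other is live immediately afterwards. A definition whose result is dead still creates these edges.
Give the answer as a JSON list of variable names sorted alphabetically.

Block summaries:
  n0: def={i,r,v} ue=∅
  n1: def={i} ue={i}
  n2: def={j,w} ue=∅
  n3: def={v,w} ue={r,v}
  n4: def={i,r} ue=∅
  n5: def={v,w} ue={v}

Live sets:
  live n0: ∅→{i,r,v}
  live n1: {i,r,v}→{r,v}
  live n2: {r,v}→{r,v}
  live n3: {r,v}→{v}
  live n4: {v}→{v}
  live n5: {v}→∅

Conflict graph:
  i — {r,v}
  j — {r,v,w}
  r — {i,j,v,w}
  v — {i,j,r,w}
  w — {j,r,v}

N(w) = ["j", "r", "v"]

Answer: ["j", "r", "v"]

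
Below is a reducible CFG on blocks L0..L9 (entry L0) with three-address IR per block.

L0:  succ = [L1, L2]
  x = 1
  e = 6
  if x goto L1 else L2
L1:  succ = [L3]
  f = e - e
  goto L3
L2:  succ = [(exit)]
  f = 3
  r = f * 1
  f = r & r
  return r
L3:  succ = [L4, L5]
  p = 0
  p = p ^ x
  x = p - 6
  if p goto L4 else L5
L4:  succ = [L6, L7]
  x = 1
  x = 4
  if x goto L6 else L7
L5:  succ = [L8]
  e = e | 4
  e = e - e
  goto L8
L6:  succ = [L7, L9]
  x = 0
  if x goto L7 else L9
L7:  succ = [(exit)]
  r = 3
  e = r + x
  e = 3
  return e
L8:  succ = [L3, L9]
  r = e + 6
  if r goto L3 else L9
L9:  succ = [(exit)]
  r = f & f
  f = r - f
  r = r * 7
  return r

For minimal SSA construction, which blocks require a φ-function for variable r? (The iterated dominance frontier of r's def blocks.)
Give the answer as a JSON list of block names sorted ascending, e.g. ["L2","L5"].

Answer: ["L3", "L9"]

Derivation:
idom tree: L1←L0 L2←L0 L3←L1 L4←L3 L5←L3 L6←L4 L7←L4 L8←L5 L9←L3
Join-block Dom:
  L3: preds {L1,L8}: {L0,L1} ∩ {L0,L1,L3,L5,L8} = {L0,L1}; idom=L1
  L7: preds {L4,L6}: {L0,L1,L3,L4} ∩ {L0,L1,L3,L4,L6} = {L0,L1,L3,L4}; idom=L4
  L9: preds {L6,L8}: {L0,L1,L3,L4,L6} ∩ {L0,L1,L3,L5,L8} = {L0,L1,L3}; idom=L3

DF derivation:
  join L3 pred L1: · stop@L1
  join L3 pred L8: L8→L5→L3 stop@L1
  join L7 pred L4: · stop@L4
  join L7 pred L6: L6 stop@L4
  join L9 pred L6: L6→L4 stop@L3
  join L9 pred L8: L8→L5 stop@L3
  L0 → ∅
  L1 → ∅
  L2 → ∅
  L3 → {L3}
  L4 → {L9}
  L5 → {L3,L9}
  L6 → {L7,L9}
  L7 → ∅
  L8 → {L3,L9}
  L9 → ∅

φ for r: defs {L2,L7,L8,L9}
  DF⁺ = {L3,L9}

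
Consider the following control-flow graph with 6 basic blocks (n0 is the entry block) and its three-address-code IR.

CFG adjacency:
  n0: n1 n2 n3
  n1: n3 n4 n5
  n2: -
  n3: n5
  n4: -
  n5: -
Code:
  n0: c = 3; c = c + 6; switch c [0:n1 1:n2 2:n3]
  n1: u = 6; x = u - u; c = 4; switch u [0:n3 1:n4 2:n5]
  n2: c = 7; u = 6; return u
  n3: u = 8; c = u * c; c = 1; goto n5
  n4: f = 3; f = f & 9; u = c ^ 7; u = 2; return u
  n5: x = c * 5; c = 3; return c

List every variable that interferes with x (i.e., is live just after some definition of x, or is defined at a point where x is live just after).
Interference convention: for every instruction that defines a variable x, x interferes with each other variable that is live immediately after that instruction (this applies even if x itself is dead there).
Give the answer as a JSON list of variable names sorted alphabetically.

Per-block:
  n0: def={c} ue=∅
  n1: def={c,u,x} ue=∅
  n2: def={c,u} ue=∅
  n3: def={c,u} ue={c}
  n4: def={f,u} ue={c}
  n5: def={c,x} ue={c}

Live sets:
  live n0: ∅→{c}
  live n1: ∅→{c}
  live n2: ∅→∅
  live n3: {c}→{c}
  live n4: {c}→∅
  live n5: {c}→∅

Interfere edges:
  c — {f,u}
  f — {c}
  u — {c,x}
  x — {u}

N(x) = ["u"]

Answer: ["u"]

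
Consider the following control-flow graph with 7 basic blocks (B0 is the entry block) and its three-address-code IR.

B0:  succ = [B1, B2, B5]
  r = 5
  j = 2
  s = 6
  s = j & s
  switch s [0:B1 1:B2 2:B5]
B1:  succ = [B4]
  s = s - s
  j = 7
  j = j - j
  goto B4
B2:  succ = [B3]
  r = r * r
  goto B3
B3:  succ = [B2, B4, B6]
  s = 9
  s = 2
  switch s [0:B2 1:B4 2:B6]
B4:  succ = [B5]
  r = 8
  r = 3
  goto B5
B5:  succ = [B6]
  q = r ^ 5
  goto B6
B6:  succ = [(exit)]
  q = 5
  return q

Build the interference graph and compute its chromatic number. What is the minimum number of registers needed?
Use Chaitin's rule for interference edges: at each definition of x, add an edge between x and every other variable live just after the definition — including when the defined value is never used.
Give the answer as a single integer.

Answer: 3

Working:
def/use:
  B0 def {j,r,s} use ∅
  B1 def {j,s} use {s}
  B2 def {r} use {r}
  B3 def {s} use ∅
  B4 def {r} use ∅
  B5 def {q} use {r}
  B6 def {q} use ∅

Live sets:
  B0 li=∅ lo={r,s}
  B1 li={s} lo=∅
  B2 li={r} lo={r}
  B3 li={r} lo={r}
  B4 li=∅ lo={r}
  B5 li={r} lo=∅
  B6 li=∅ lo=∅

Interfere edges:
  j↔{r,s}
  q↔∅
  r↔{j,s}
  s↔{j,r}

Colouring:
  lower bound: {j,r,s} mutually conflict ⇒ χ ≥ 3
  3-colouring: c0={j,q}  c1={r}  c2={s}
  χ = 3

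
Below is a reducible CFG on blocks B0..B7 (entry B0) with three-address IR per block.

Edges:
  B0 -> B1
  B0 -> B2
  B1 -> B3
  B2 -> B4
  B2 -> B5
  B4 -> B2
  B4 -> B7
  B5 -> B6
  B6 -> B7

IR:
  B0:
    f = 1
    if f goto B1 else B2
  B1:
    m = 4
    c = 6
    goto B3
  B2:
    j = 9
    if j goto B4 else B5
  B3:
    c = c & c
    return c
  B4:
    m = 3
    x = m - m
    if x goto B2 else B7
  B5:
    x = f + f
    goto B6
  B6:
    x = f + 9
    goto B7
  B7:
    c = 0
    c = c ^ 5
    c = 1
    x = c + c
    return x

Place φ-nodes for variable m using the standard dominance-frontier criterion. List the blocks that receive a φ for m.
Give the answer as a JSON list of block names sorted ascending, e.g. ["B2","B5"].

idom tree: B1←B0 B2←B0 B3←B1 B4←B2 B5←B2 B6←B5 B7←B2
Dom∩ at merges:
  B2: preds {B0,B4}: {B0} ∩ {B0,B2,B4} = {B0}; idom=B0
  B7: preds {B4,B6}: {B0,B2,B4} ∩ {B0,B2,B5,B6} = {B0,B2}; idom=B2

Frontier:
  join B2 pred B0: · stop@B0
  join B2 pred B4: B4→B2 stop@B0
  join B7 pred B4: B4 stop@B2
  join B7 pred B6: B6→B5 stop@B2
  B0 → ∅
  B1 → ∅
  B2 → {B2}
  B3 → ∅
  B4 → {B2,B7}
  B5 → {B7}
  B6 → {B7}
  B7 → ∅

φ for m: defs {B1,B4}
  DF⁺ = {B2,B7}

Answer: ["B2", "B7"]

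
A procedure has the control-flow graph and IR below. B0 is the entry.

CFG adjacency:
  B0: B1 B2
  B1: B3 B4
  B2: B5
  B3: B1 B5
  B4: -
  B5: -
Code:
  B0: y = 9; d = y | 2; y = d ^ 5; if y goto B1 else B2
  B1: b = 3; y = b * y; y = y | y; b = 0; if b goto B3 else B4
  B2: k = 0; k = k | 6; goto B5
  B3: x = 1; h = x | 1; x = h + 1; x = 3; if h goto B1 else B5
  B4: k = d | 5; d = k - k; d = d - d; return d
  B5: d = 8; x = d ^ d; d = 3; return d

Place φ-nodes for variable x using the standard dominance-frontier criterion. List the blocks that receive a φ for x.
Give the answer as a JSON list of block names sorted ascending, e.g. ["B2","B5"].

idom tree: B1←B0 B2←B0 B3←B1 B4←B1 B5←B0
Join-block Dom:
  B1: preds {B0,B3}: {B0} ∩ {B0,B1,B3} = {B0}; idom=B0
  B5: preds {B2,B3}: {B0,B2} ∩ {B0,B1,B3} = {B0}; idom=B0

DF derivation:
  B1←B0: walk · to B0
  B1←B3: walk B3→B1 to B0
  B5←B2: walk B2 to B0
  B5←B3: walk B3→B1 to B0
  B0 → ∅
  B1 → {B1,B5}
  B2 → {B5}
  B3 → {B1,B5}
  B4 → ∅
  B5 → ∅

φ for x: defs {B3,B5}
  DF⁺ = {B1,B5}

Answer: ["B1", "B5"]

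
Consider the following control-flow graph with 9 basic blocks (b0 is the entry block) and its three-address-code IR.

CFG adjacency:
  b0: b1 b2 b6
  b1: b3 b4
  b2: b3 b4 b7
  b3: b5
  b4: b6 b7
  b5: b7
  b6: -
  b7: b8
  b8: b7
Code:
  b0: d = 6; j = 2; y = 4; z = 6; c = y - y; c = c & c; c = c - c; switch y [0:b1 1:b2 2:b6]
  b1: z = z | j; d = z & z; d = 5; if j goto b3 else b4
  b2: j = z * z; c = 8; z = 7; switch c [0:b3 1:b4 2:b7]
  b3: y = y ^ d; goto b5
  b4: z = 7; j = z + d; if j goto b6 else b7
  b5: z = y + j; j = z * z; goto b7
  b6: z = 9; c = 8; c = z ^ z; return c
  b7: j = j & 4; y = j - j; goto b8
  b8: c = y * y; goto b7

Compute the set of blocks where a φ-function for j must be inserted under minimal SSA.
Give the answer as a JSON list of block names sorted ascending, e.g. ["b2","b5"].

idom tree: b1←b0 b2←b0 b3←b0 b4←b0 b5←b3 b6←b0 b7←b0 b8←b7
Join-block Dom:
  b3: preds {b1,b2}: {b0,b1} ∩ {b0,b2} = {b0}; idom=b0
  b4: preds {b1,b2}: {b0,b1} ∩ {b0,b2} = {b0}; idom=b0
  b6: preds {b0,b4}: {b0} ∩ {b0,b4} = {b0}; idom=b0
  b7: preds {b2,b4,b5,b8}: {b0,b2} ∩ {b0,b4} ∩ {b0,b3,b5} ∩ {b0,b7,b8} = {b0}; idom=b0

DF derivation:
  b3←b1: walk b1 to b0
  b3←b2: walk b2 to b0
  b4←b1: walk b1 to b0
  b4←b2: walk b2 to b0
  b6←b0: walk · to b0
  b6←b4: walk b4 to b0
  b7←b2: walk b2 to b0
  b7←b4: walk b4 to b0
  b7←b5: walk b5→b3 to b0
  b7←b8: walk b8→b7 to b0
  b0: DF=∅
  b1: DF={b3,b4}
  b2: DF={b3,b4,b7}
  b3: DF={b7}
  b4: DF={b6,b7}
  b5: DF={b7}
  b6: DF=∅
  b7: DF={b7}
  b8: DF={b7}

φ for j: defs {b0,b2,b4,b5,b7}
  DF⁺ = {b3,b4,b6,b7}

Answer: ["b3", "b4", "b6", "b7"]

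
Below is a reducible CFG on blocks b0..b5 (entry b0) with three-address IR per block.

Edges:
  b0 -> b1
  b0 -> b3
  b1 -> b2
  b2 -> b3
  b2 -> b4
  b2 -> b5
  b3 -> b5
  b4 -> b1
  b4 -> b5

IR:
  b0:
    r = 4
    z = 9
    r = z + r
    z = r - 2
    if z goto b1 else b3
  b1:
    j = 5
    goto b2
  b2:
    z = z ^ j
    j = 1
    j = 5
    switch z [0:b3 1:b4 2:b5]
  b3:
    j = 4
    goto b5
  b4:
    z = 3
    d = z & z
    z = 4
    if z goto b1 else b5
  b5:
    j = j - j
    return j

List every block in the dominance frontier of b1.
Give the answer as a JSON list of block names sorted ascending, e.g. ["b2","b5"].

idom tree: b1←b0 b2←b1 b3←b0 b4←b2 b5←b0
Dom at joins:
  b1: preds {b0,b4}: {b0} ∩ {b0,b1,b2,b4} = {b0}; idom=b0
  b3: preds {b0,b2}: {b0} ∩ {b0,b1,b2} = {b0}; idom=b0
  b5: preds {b2,b3,b4}: {b0,b1,b2} ∩ {b0,b3} ∩ {b0,b1,b2,b4} = {b0}; idom=b0

Frontier:
  join b1 pred b0: · stop@b0
  join b1 pred b4: b4→b2→b1 stop@b0
  join b3 pred b0: · stop@b0
  join b3 pred b2: b2→b1 stop@b0
  join b5 pred b2: b2→b1 stop@b0
  join b5 pred b3: b3 stop@b0
  join b5 pred b4: b4→b2→b1 stop@b0
  b0: DF=∅
  b1: DF={b1,b3,b5}
  b2: DF={b1,b3,b5}
  b3: DF={b5}
  b4: DF={b1,b5}
  b5: DF=∅

DF(b1) = ["b1", "b3", "b5"]

Answer: ["b1", "b3", "b5"]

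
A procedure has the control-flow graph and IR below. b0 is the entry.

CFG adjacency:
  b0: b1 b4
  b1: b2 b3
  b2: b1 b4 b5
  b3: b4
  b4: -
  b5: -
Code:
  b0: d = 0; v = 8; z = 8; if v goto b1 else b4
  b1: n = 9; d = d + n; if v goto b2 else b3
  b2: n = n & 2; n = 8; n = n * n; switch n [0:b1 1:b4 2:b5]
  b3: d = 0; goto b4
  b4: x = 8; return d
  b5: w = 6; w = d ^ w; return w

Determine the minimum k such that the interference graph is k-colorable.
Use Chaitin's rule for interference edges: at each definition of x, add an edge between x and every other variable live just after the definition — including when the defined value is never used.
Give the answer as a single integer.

def/use:
  b0 def {d,v,z} use ∅
  b1 def {d,n} use {d,v}
  b2 def {n} use {n}
  b3 def {d} use ∅
  b4 def {x} use {d}
  b5 def {w} use {d}

Live sets:
  b0: in=∅ out={d,v}
  b1: in={d,v} out={d,n,v}
  b2: in={d,n,v} out={d,v}
  b3: in=∅ out={d}
  b4: in={d} out=∅
  b5: in={d} out=∅

Interference:
  d↔{n,v,w,x,z}
  n↔{d,v}
  v↔{d,n,z}
  w↔{d}
  x↔{d}
  z↔{d,v}

Chromatic number:
  {d,n,v} pairwise interfere (3-clique) ⇒ χ ≥ 3
  3-colouring: R0={d}  R1={v,w,x}  R2={n,z}
  χ = 3

Answer: 3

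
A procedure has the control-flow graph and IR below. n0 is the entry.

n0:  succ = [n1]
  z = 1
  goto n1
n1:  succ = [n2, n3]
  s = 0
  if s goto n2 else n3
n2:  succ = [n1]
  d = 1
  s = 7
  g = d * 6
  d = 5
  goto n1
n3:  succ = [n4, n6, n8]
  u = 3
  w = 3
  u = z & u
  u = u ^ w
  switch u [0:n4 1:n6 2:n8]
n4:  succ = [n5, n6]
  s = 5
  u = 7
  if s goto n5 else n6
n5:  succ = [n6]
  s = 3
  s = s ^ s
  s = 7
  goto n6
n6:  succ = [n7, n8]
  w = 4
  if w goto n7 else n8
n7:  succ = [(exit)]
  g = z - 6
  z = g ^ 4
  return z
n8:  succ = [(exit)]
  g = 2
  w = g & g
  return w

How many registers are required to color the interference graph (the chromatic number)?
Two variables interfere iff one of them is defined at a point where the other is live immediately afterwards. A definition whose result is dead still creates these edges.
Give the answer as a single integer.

def/use:
  n0 def {z} use ∅
  n1 def {s} use ∅
  n2 def {d,g,s} use ∅
  n3 def {u,w} use {z}
  n4 def {s,u} use ∅
  n5 def {s} use ∅
  n6 def {w} use ∅
  n7 def {g,z} use {z}
  n8 def {g,w} use ∅

Live sets:
  n0 li=∅ lo={z}
  n1 li={z} lo={z}
  n2 li={z} lo={z}
  n3 li={z} lo={z}
  n4 li={z} lo={z}
  n5 li={z} lo={z}
  n6 li={z} lo={z}
  n7 li={z} lo=∅
  n8 li=∅ lo=∅

Interference:
  d — {s,z}
  g — {z}
  s — {d,u,z}
  u — {s,w,z}
  w — {u,z}
  z — {d,g,s,u,w}

Colouring:
  clique {d,s,z} ⇒ need ≥ 3
  3-colouring: c0={z}  c1={g,s,w}  c2={d,u}
  χ = 3

Answer: 3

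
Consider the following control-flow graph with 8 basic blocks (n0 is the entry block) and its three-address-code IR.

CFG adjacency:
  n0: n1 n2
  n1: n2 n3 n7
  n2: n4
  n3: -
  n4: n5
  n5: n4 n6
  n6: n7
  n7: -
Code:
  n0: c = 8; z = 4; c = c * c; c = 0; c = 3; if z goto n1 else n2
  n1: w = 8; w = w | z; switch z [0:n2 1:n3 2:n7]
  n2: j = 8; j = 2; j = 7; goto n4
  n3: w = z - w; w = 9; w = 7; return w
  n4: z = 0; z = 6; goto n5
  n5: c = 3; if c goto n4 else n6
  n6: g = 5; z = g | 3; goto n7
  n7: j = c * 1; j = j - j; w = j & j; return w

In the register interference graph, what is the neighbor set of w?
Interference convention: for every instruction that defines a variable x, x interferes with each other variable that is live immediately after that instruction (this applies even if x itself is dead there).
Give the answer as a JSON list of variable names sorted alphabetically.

Answer: ["c", "z"]

Analysis:
Per-block:
  n0: def={c,z} ue=∅
  n1: def={w} ue={z}
  n2: def={j} ue=∅
  n3: def={w} ue={w,z}
  n4: def={z} ue=∅
  n5: def={c} ue=∅
  n6: def={g,z} ue=∅
  n7: def={j,w} ue={c}

Live sets:
  n0 li=∅ lo={c,z}
  n1 li={c,z} lo={c,w,z}
  n2 li=∅ lo=∅
  n3 li={w,z} lo=∅
  n4 li=∅ lo=∅
  n5 li=∅ lo={c}
  n6 li={c} lo={c}
  n7 li={c} lo=∅

Interfere edges:
  c↔{g,w,z}
  g↔{c}
  j↔∅
  w↔{c,z}
  z↔{c,w}

N(w) = ["c", "z"]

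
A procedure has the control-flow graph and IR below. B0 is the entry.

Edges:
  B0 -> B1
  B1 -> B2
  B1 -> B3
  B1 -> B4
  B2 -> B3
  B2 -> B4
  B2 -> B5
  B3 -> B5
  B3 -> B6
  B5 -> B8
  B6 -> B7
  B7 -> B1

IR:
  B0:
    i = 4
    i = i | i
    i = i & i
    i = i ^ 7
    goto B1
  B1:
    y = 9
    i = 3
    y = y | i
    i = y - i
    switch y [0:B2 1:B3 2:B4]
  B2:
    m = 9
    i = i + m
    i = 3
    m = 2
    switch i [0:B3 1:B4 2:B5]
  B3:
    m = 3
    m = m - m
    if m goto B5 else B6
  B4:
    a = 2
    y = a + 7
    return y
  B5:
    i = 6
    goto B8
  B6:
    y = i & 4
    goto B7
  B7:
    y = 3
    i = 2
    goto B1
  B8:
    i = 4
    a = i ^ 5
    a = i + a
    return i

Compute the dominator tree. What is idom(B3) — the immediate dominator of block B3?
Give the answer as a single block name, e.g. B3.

Answer: B1

Analysis:
idom tree: B1←B0 B2←B1 B3←B1 B4←B1 B5←B1 B6←B3 B7←B6 B8←B5
Join-block Dom:
  B1: preds {B0,B7}: {B0} ∩ {B0,B1,B3,B6,B7} = {B0}; idom=B0
  B3: preds {B1,B2}: {B0,B1} ∩ {B0,B1,B2} = {B0,B1}; idom=B1
  B4: preds {B1,B2}: {B0,B1} ∩ {B0,B1,B2} = {B0,B1}; idom=B1
  B5: preds {B2,B3}: {B0,B1,B2} ∩ {B0,B1,B3} = {B0,B1}; idom=B1

idom(B3) = B1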